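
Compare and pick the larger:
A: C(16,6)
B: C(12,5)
A

Solution: A=C(16,6)=8,008, B=C(12,5)=792.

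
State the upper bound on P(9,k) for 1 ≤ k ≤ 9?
362,880

P(9,k) increases in k, so maximum at k = 9: 9! = 362,880.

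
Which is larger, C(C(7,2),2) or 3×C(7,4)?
C(C(7,2),2)

C(C(7,2),2)=210, 3×C(7,4)=105.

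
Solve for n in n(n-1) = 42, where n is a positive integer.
7

Working:
n² − n − 42 = 0, so n = (1 ± √(1 + 4·42))/2 = (1 ± √169)/2 = (1 ± 13)/2, i.e. n = 7 or n = -6. Taking the positive root, n = 7 (check: 7×6 = 42).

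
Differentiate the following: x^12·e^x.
(12x^11 + x^12)e^x

Product rule: d/dx[x^12]·e^x + x^12·d/dx[e^x] = 12x^{11}e^x + x^12e^x.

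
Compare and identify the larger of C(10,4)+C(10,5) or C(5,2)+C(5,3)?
C(10,4)+C(10,5)

First=462, Second=20.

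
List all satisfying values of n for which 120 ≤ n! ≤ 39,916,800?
n! is strictly increasing; 5! = 120 and 11! = 39,916,800, so valid n = 5, 6, 7, 8, 9, 10, 11.

Answer: 5, 6, 7, 8, 9, 10, 11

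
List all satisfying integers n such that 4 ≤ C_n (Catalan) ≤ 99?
3, 4, 5

Reasoning: C_2=2; C_3=5; C_4=14; C_5=42; C_6=132. So valid n = 3, 4, 5.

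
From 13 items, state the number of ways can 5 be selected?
1,287

Working:
C(13,5) = 13! / (5! × (13-5)!)
         = 13! / (5! × 8!)
         = 1,287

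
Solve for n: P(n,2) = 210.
15

Explanation: P(n,2) = n(n−1) is increasing in n; n(n−1) ≈ (n−0.5)^2 = 210 gives n ≈ 15.0. Check: P(13,2) = 156, P(14,2) = 182, P(15,2) = 210 ✓. So n = 15.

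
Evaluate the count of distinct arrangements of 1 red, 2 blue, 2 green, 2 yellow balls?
630

Explanation: Multinomial: 7!/(1! × 2! × 2! × 2!) = 630.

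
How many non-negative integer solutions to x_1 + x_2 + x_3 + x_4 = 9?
220

C(9+4-1, 4-1) = 220.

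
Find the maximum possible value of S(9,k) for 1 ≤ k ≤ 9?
7,770

Solution: Row S(9,k) for k = 1..9 (via S(n,k) = k·S(n−1,k) + S(n−1,k−1)): 1, 255, 3,025, 7,770, 6,951, 2,646, 462, 36, 1. The row is unimodal; maximum at k = 4: 7,770.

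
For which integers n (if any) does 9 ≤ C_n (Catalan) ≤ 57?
4, 5

C_3=5; C_4=14; C_5=42; C_6=132. So valid n = 4, 5.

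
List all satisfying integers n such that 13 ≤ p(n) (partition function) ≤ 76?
7, 8, 9, 10, 11
Tabulating p(n) via p(n) = p(n−1) + p(n−2) − p(n−5) − p(n−7) + …: p(6)=11; p(7)=15; p(8)=22; p(9)=30; p(10)=42; p(11)=56; p(12)=77. So valid n = 7, 8, 9, 10, 11.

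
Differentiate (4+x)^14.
14(4+x)^13

Working:
Using the power rule: d/dx (4+x)^14 = 14(4+x)^{13}.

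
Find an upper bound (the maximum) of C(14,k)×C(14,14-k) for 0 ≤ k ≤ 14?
11,778,624

Reasoning: C(14,k)·C(14,14-k) = C(14,k)², maximised at the centre k = 7: C(14,7)² = 11,778,624.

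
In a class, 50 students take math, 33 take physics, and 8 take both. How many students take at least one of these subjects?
75
|A∪B| = |A|+|B|-|A∩B| = 50+33-8 = 75.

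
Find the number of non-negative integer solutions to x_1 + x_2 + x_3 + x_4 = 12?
C(12+4-1, 4-1) = 455.

Answer: 455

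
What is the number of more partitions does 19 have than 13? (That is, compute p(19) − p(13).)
389

Reasoning: Pentagonal recurrence p(n) = p(n−1) + p(n−2) − p(n−5) − p(n−7) + …: p(19) = p(18) + p(17) − p(14) − p(12) + p(7) + p(4) = 385 + 297 − 135 − 77 + 15 + 5 = 490.
p(13) = p(12) + p(11) − p(8) − p(6) + p(1) = 77 + 56 − 22 − 11 + 1 = 101.
Difference = 490 − 101 = 389.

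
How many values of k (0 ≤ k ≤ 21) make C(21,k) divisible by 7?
18
Checking C(21,k) mod 7 for k = 0..21: divisible at k = 1, 2, 3, 4, 5, 6, 8, 9, 10, 11, 12, 13, 15, 16, 17, 18, 19, 20. That's 18 values.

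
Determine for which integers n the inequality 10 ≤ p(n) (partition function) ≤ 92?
6, 7, 8, 9, 10, 11, 12
Tabulating p(n) via p(n) = p(n−1) + p(n−2) − p(n−5) − p(n−7) + …: p(5)=7; p(6)=11; p(7)=15; p(8)=22; p(9)=30; p(10)=42; p(11)=56; p(12)=77; p(13)=101. So valid n = 6, 7, 8, 9, 10, 11, 12.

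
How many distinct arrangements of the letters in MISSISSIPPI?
34,650

Word has 11 letters (M=1, I=4, S=4, P=2). Arrangements: 11!/Π(k!) = 34,650.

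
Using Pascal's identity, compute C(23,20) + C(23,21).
C(23,20) + C(23,21) = C(24,21) = 2,024.

Answer: 2,024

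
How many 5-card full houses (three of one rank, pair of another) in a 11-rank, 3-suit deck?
Triple rank: 11. Triple suits: C(3,3)=1. Pair rank: 10. Pair suits: C(3,2)=3. Total: 330.
Final answer: 330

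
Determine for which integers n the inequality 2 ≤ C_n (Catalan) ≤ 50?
C_1=1; C_2=2; C_3=5; C_4=14; C_5=42; C_6=132. So valid n = 2, 3, 4, 5.

Answer: 2, 3, 4, 5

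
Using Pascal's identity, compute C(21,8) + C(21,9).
497,420

Explanation: C(21,8) + C(21,9) = C(22,9) = 497,420.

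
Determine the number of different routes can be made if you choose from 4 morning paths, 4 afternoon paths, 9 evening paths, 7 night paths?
1,008

Working:
By the multiplication principle: 4 × 4 × 9 × 7 = 1,008.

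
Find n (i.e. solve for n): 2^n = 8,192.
13

Reasoning: 8,192 = 1,024 × 8 = 2^10 × 2^3 = 2^13, so n = 13.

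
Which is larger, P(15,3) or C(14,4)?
P(15,3)=2,730, C(14,4)=1,001.

Answer: P(15,3)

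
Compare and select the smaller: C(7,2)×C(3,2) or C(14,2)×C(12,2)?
C(7,2)×C(3,2)=63, C(14,2)×C(12,2)=6,006.

Answer: C(7,2)×C(3,2)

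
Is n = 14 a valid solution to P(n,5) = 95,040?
P(14,5) = 14·13·12·11·10 = 240,240, which does not equal 95,040.

Answer: No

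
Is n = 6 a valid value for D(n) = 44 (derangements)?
No

Solution: D(6) = (6-1)·[D(5) + D(4)] = 5·[44 + 9] = 265, which does not equal 44.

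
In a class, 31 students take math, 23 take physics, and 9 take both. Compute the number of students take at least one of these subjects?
45

Working:
|A∪B| = |A|+|B|-|A∩B| = 31+23-9 = 45.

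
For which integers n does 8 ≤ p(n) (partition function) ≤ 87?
Tabulating p(n) via p(n) = p(n−1) + p(n−2) − p(n−5) − p(n−7) + …: p(5)=7; p(6)=11; p(7)=15; p(8)=22; p(9)=30; p(10)=42; p(11)=56; p(12)=77; p(13)=101. So valid n = 6, 7, 8, 9, 10, 11, 12.
Final answer: 6, 7, 8, 9, 10, 11, 12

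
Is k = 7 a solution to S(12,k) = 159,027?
No

Explanation: S(12,7) = 7·S(11,7) + S(11,6) = 7·63,987 + 179,487 = 627,396, which does not equal 159,027.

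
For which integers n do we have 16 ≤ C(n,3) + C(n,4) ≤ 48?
6

Solution: C(5,3)+C(5,4)=15; C(6,3)+C(6,4)=35; C(7,3)+C(7,4)=70. So valid n = 6.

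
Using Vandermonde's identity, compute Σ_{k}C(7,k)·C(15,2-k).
231

Solution: = C(7+15,2) = C(22,2) = 231.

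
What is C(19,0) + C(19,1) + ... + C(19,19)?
524,288

Solution: Sum of binomial coefficients = 2^19 = 524,288.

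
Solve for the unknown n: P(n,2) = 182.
P(n,2) = n(n−1) is increasing in n; n(n−1) ≈ (n−0.5)^2 = 182 gives n ≈ 14.0. Check: P(12,2) = 132, P(13,2) = 156, P(14,2) = 182 ✓. So n = 14.

Answer: 14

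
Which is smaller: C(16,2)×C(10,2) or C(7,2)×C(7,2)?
C(7,2)×C(7,2)

Explanation: C(16,2)×C(10,2)=5,400, C(7,2)×C(7,2)=441.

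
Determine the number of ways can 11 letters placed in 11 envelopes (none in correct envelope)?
Using D(n) = (n-1)[D(n-1) + D(n-2)]:
D(11) = (11-1) × [D(10) + D(9)]
      = 10 × [1334961 + 133496]
      = 10 × 1468457
      = 14,684,570
Final answer: 14,684,570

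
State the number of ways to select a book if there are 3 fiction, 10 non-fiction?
13
By the addition principle: 3 + 10 = 13.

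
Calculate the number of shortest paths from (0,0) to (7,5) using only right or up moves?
Choose 7 rights from 12 moves: C(12,7) = 792.

Answer: 792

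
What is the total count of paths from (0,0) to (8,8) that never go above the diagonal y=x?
1,430
Counted by the Catalan number C_8: C_8 = C(16,8)/(8+1) = 12,870/9 = 1,430.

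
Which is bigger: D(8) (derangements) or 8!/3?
D(8)

Reasoning: D(8) = (8-1)·[D(7) + D(6)] = 7·[1,854 + 265] = 14,833; 8!/3 = 40,320/3 = 13,440.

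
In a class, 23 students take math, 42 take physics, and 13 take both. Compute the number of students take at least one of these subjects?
52

|A∪B| = |A|+|B|-|A∩B| = 23+42-13 = 52.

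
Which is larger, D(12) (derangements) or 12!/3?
D(12) = (12-1)·[D(11) + D(10)] = 11·[14,684,570 + 1,334,961] = 176,214,841; 12!/3 = 479,001,600/3 = 159,667,200.
Final answer: D(12)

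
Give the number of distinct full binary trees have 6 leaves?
42

Working:
Using the Catalan number formula: C_n = C(2n, n) / (n+1)
C_5 = C(10, 5) / (5+1)
     = 252 / 6
     = 42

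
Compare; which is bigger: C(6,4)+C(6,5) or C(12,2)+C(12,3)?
C(12,2)+C(12,3)

Solution: First=21, Second=286.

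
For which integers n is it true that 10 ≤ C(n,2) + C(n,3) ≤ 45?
4, 5, 6

Solution: C(3,2)+C(3,3)=4; C(4,2)+C(4,3)=10; C(5,2)+C(5,3)=20; C(6,2)+C(6,3)=35; C(7,2)+C(7,3)=56. So valid n = 4, 5, 6.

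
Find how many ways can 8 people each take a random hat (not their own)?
Using D(n) = (n-1)[D(n-1) + D(n-2)]:
D(8) = (8-1) × [D(7) + D(6)]
      = 7 × [1854 + 265]
      = 7 × 2119
      = 14,833

Answer: 14,833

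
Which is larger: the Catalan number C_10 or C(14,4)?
C_10

Working:
C_10 = C(20,10)/(10+1) = 184,756/11 = 16,796; C(14,4) = 1,001.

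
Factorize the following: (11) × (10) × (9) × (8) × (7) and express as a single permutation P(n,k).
P(11,5) = 11!/(6)!

Explanation: Product of 5 consecutive descending integers starting at 11: P(11,5) = 11!/6! = 55,440.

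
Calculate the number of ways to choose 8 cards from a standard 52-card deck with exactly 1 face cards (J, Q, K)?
223,722,720

Working:
12 face cards and 40 non-face cards: C(12,1) × C(40,7) = 12 × 18,643,560 = 223,722,720.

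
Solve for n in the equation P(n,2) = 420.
P(n,2) = n(n−1) is increasing in n; n(n−1) ≈ (n−0.5)^2 = 420 gives n ≈ 21.0. Check: P(19,2) = 342, P(20,2) = 380, P(21,2) = 420 ✓. So n = 21.
Final answer: 21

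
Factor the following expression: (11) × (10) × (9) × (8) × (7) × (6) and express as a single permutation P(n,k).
P(11,6) = 11!/(5)!
Product of 6 consecutive descending integers starting at 11: P(11,6) = 11!/5! = 332,640.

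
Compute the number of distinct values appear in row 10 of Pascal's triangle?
Row 10 has entries C(10,0)..C(10,10); by symmetry C(10,k)=C(10,10-k), giving 6 distinct values.
Final answer: 6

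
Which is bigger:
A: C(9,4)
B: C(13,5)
B

Reasoning: A=C(9,4)=126, B=C(13,5)=1,287.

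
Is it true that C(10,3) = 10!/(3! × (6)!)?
False

The correct denominator is 3!×7!, giving C(10,3) = 120; the stated RHS is 10!/(3!×6!) = 840 ≠ 120, so the statement does not hold.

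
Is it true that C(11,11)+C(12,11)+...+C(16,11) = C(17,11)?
False
Hockey stick identity gives Σ = C(17,12) = 6,188; RHS C(17,11) = 12,376.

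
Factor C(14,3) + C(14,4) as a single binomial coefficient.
C(15,4)
By Pascal's identity: C(14,3) + C(14,4) = C(15,4) = 1,365.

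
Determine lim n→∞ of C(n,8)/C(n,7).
∞

Reasoning: C(n,8)/C(n,7) = (n-7)/8 → ∞ as n → ∞.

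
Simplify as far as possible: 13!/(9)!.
17,160

This equals 13×12×...×10 = 17,160.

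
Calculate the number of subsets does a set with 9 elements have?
Each element can be included or excluded: 2^9 = 512.
Final answer: 512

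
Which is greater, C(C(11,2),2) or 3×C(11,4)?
C(C(11,2),2)

Working:
C(C(11,2),2)=1,485, 3×C(11,4)=990.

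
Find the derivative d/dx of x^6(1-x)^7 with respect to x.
Product rule: 6x^{5}(1-x)^{7} + x^6·(-7)(1-x)^{6}.

Answer: 6x^5(1-x)^7 - 7x^6(1-x)^6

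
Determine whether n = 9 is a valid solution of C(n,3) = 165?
C(9,3) = 9·8·7/3! = 504/6 = 84, which does not equal 165.
Final answer: No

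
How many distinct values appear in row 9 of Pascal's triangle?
Row 9 has entries C(9,0)..C(9,9); by symmetry C(9,k)=C(9,9-k), giving 5 distinct values.

Answer: 5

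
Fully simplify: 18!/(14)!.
This equals 18×17×...×15 = 73,440.

Answer: 73,440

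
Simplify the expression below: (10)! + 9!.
3,991,680

(10)! + 9! = (10)·9! + 9! = (10+1)·9! = 11·9! = 3,991,680.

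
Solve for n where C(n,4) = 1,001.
C(n,4) = n(n−1)(n−2)(n−3)/4! is increasing in n, and n(n−1)(n−2)(n−3) = 4!·1,001 = 24,024 ≈ (n−1.5)^4 gives n ≈ 13.9. Check: C(12,4) = 495, C(13,4) = 715, C(14,4) = 1,001 ✓. So n = 14.

Answer: 14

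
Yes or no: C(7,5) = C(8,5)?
LHS = C(7,5) = 21; RHS = C(8,5) = 56. 21 ≠ 56, so the statement does not hold.
Final answer: No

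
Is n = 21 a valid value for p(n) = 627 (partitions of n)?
Pentagonal recurrence p(n) = p(n−1) + p(n−2) − p(n−5) − p(n−7) + …: p(21) = p(20) + p(19) − p(16) − p(14) + p(9) + p(6) = 627 + 490 − 231 − 135 + 30 + 11 = 792, which does not equal 627.
Final answer: No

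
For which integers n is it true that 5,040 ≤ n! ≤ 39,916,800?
7, 8, 9, 10, 11

Reasoning: n! is strictly increasing; 7! = 5,040 and 11! = 39,916,800, so valid n = 7, 8, 9, 10, 11.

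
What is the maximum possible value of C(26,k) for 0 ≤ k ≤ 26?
Maximum at k = 13: C(26,13) = 10,400,600.

Answer: 10,400,600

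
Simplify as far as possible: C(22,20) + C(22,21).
253

By Pascal's identity: C(23,21) = 253.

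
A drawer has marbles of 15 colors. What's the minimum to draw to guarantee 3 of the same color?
Worst case: 2 of each = 30. One more: 31.
Final answer: 31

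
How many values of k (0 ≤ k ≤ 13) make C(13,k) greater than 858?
4

Reasoning: Row 13 is unimodal and symmetric about k=13/2. C(13,4)=715 ≤ 858; C(13,5)=1,287 > 858; by symmetry C(13,k) > 858 for k = 5..8. That's 8 - 5 + 1 = 4 values.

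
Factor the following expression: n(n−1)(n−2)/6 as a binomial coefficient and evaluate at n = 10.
C(n,3); C(10,3) = 120

Working:
n(n−1)(n−2)/6 = n!/(3!(n−3)!) = C(n,3). At n = 10: C(10,3) = 120.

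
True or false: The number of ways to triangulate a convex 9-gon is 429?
True
Triangulations of a convex 9-gon are counted by the Catalan number C_7: C_7 = C(14,7)/(7+1) = 3,432/8 = 429.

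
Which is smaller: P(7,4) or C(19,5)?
P(7,4)

P(7,4)=840, C(19,5)=11,628.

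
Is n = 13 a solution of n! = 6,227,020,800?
Yes

Working:
13! = 13·12! = 13·479,001,600 = 6,227,020,800, which equals 6,227,020,800.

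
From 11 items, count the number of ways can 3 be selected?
165

Working:
C(11,3) = 11! / (3! × (11-3)!)
         = 11! / (3! × 8!)
         = 165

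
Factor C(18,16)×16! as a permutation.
P(18,16)
C(18,16)×16! = [18!/(16!(2)!)]×16! = 18!/(2)! = P(18,16) = 3,201,186,852,864,000.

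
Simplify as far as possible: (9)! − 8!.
(9)! − 8! = (9)·8! − 8! = (9−1)·8! = 8·8! = 322,560.

Answer: 322,560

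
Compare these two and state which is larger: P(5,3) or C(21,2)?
C(21,2)

Working:
P(5,3)=60, C(21,2)=210.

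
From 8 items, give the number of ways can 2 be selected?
28

Working:
C(8,2) = 8! / (2! × (8-2)!)
         = 8! / (2! × 6!)
         = 28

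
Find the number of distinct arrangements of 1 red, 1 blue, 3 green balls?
20

Solution: Multinomial: 5!/(1! × 1! × 3!) = 20.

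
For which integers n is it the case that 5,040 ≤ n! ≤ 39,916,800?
7, 8, 9, 10, 11

n! is strictly increasing; 7! = 5,040 and 11! = 39,916,800, so valid n = 7, 8, 9, 10, 11.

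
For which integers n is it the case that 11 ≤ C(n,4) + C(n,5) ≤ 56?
C(5,4)+C(5,5)=6; C(6,4)+C(6,5)=21; C(7,4)+C(7,5)=56; C(8,4)+C(8,5)=126. So valid n = 6, 7.
Final answer: 6, 7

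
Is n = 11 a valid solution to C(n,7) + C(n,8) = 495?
Yes

Explanation: C(11,7) + C(11,8) = 330 + 165 = 495, which equals 495.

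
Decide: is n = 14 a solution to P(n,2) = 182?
Yes

P(14,2) = 14·13 = 182, which equals 182.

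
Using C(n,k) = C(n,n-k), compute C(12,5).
792

Explanation: C(12,5) = C(12,7) = 792.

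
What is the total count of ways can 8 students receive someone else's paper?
14,833

Working:
Using D(n) = (n-1)[D(n-1) + D(n-2)]:
D(8) = (8-1) × [D(7) + D(6)]
      = 7 × [1854 + 265]
      = 7 × 2119
      = 14,833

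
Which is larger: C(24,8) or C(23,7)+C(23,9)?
C(23,7)+C(23,9)

C(24,8)=735,471; C(23,7)+C(23,9)=245,157+817,190=1,062,347.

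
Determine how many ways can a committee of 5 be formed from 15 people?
3,003

Reasoning: C(15,5) = 15! / (5! × (15-5)!)
         = 15! / (5! × 10!)
         = 3,003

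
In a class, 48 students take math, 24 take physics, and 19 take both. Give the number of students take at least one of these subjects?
|A∪B| = |A|+|B|-|A∩B| = 48+24-19 = 53.

Answer: 53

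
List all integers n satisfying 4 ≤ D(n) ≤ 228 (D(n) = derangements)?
4, 5

Reasoning: Using D(n) = (n−1)[D(n−1) + D(n−2)] with D(1)=0, D(2)=1: D(3)=2; D(4)=9; D(5)=44; D(6)=265. So valid n = 4, 5.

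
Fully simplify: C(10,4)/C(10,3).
7/4

Reasoning: C(n,k+1)/C(n,k) = (n−k)/(k+1). Here (10−3)/(3+1) = 7/4 = 7/4.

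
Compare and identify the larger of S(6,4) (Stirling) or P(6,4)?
P(6,4)

Solution: S(6,4) = 4·S(5,4) + S(5,3) = 4·10 + 25 = 65; P(6,4) = 360.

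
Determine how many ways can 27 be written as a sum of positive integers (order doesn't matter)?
3,010

Reasoning: Pentagonal recurrence p(n) = p(n−1) + p(n−2) − p(n−5) − p(n−7) + …: p(27) = p(26) + p(25) − p(22) − p(20) + p(15) + p(12) − p(5) − p(1) = 2,436 + 1,958 − 1,002 − 627 + 176 + 77 − 7 − 1 = 3,010.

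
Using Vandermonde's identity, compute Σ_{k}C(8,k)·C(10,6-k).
18,564

Reasoning: = C(8+10,6) = C(18,6) = 18,564.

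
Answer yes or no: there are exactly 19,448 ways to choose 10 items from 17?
C(17,10) = 19,448.
Final answer: Yes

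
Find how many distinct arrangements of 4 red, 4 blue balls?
70
Multinomial: 8!/(4! × 4!) = 70.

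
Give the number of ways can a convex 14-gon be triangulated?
208,012

Using the Catalan number formula: C_n = C(2n, n) / (n+1)
C_12 = C(24, 12) / (12+1)
     = 2704156 / 13
     = 208,012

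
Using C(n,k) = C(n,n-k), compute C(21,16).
20,349

Working:
C(21,16) = C(21,5) = 20,349.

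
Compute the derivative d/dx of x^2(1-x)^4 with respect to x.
2x^1(1-x)^4 - 4x^2(1-x)^3

Working:
Product rule: 2x^{1}(1-x)^{4} + x^2·(-4)(1-x)^{3}.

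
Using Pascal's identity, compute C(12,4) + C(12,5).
C(12,4) + C(12,5) = C(13,5) = 1,287.
Final answer: 1,287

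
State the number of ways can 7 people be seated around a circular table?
Circular arrangements: (7-1)! = 720.

Answer: 720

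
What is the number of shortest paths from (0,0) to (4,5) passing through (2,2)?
60

To (2,2): C(4,2)=6. From there: C(5,2)=10. Total: 60.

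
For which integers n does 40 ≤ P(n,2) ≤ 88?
P(6,2)=30; P(7,2)=42; P(8,2)=56; P(9,2)=72; P(10,2)=90. So valid n = 7, 8, 9.

Answer: 7, 8, 9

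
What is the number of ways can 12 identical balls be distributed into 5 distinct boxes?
1,820

Reasoning: C(12+5-1, 5-1) = C(16, 4) = 1,820.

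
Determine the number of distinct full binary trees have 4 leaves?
Using the Catalan number formula: C_n = C(2n, n) / (n+1)
C_3 = C(6, 3) / (3+1)
     = 20 / 4
     = 5
Final answer: 5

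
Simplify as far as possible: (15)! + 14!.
1,394,852,659,200

Solution: (15)! + 14! = (15)·14! + 14! = (15+1)·14! = 16·14! = 1,394,852,659,200.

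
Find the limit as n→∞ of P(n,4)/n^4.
1

P(n,4) = n(n-1)(n-2)(n-3) ≈ n^4 for large n. Limit = 1.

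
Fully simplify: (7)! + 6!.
5,760

Reasoning: (7)! + 6! = (7)·6! + 6! = (7+1)·6! = 8·6! = 5,760.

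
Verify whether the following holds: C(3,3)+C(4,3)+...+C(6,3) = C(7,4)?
True

Working:
Hockey stick identity gives Σ = C(7,4) = 35; RHS C(7,4) = 35.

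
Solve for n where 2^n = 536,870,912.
29

Reasoning: 536,870,912 = 1,024 × 1,024 × 512 = 2^10 × 2^10 × 2^9 = 2^29, so n = 29.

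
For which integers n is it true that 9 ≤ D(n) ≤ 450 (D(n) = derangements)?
4, 5, 6

Solution: Using D(n) = (n−1)[D(n−1) + D(n−2)] with D(1)=0, D(2)=1: D(3)=2; D(4)=9; D(5)=44; D(6)=265; D(7)=1,854. So valid n = 4, 5, 6.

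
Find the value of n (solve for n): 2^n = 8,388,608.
23

Working:
8,388,608 = 1,024 × 1,024 × 8 = 2^10 × 2^10 × 2^3 = 2^23, so n = 23.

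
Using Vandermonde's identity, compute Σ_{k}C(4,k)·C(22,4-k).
14,950

Explanation: = C(4+22,4) = C(26,4) = 14,950.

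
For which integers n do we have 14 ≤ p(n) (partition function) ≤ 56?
7, 8, 9, 10, 11

Reasoning: Tabulating p(n) via p(n) = p(n−1) + p(n−2) − p(n−5) − p(n−7) + …: p(6)=11; p(7)=15; p(8)=22; p(9)=30; p(10)=42; p(11)=56; p(12)=77. So valid n = 7, 8, 9, 10, 11.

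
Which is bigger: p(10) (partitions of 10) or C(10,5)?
C(10,5)

Reasoning: Pentagonal recurrence p(n) = p(n−1) + p(n−2) − p(n−5) − p(n−7) + …: p(10) = p(9) + p(8) − p(5) − p(3) = 30 + 22 − 7 − 3 = 42; C(10,5) = 252.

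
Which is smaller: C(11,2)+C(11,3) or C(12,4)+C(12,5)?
C(11,2)+C(11,3)

Explanation: First=220, Second=1,287.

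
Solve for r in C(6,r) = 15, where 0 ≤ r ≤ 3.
2

Reasoning: C(6,r) is increasing for 0 ≤ r ≤ 3. Stepping up (C(6,r+1) = C(6,r)·(6−r)/(r+1)): C(6,1) = 6, C(6,2) = 15 ✓. So r = 2.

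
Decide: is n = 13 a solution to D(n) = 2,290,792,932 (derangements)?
Yes

Solution: D(13) = (13-1)·[D(12) + D(11)] = 12·[176,214,841 + 14,684,570] = 2,290,792,932, which equals 2,290,792,932.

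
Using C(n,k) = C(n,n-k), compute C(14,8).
3,003

Solution: C(14,8) = C(14,6) = 3,003.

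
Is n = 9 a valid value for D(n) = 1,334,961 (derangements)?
No

Solution: D(9) = (9-1)·[D(8) + D(7)] = 8·[14,833 + 1,854] = 133,496, which does not equal 1,334,961.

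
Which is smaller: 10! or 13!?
10!

10!=3,628,800, 13!=6,227,020,800. 13! > 10!.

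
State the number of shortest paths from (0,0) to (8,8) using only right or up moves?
12,870

Reasoning: Choose 8 rights from 16 moves: C(16,8) = 12,870.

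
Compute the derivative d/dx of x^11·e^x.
(11x^10 + x^11)e^x

Explanation: Product rule: d/dx[x^11]·e^x + x^11·d/dx[e^x] = 11x^{10}e^x + x^11e^x.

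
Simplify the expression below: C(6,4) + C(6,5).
21

Explanation: By Pascal's identity: C(7,5) = 21.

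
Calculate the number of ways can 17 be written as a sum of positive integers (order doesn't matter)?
297
Pentagonal recurrence p(n) = p(n−1) + p(n−2) − p(n−5) − p(n−7) + …: p(17) = p(16) + p(15) − p(12) − p(10) + p(5) + p(2) = 231 + 176 − 77 − 42 + 7 + 2 = 297.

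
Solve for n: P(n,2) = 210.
15

Working:
P(n,2) = n(n−1) is increasing in n; n(n−1) ≈ (n−0.5)^2 = 210 gives n ≈ 15.0. Check: P(13,2) = 156, P(14,2) = 182, P(15,2) = 210 ✓. So n = 15.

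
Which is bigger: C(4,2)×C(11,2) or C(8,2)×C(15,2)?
C(8,2)×C(15,2)

Solution: C(4,2)×C(11,2)=330, C(8,2)×C(15,2)=2,940.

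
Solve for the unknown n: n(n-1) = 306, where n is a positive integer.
18

Working:
n² − n − 306 = 0, so n = (1 ± √(1 + 4·306))/2 = (1 ± √1,225)/2 = (1 ± 35)/2, i.e. n = 18 or n = -17. Taking the positive root, n = 18 (check: 18×17 = 306).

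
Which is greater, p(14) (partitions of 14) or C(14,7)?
C(14,7)
Pentagonal recurrence p(n) = p(n−1) + p(n−2) − p(n−5) − p(n−7) + …: p(14) = p(13) + p(12) − p(9) − p(7) + p(2) = 101 + 77 − 30 − 15 + 2 = 135; C(14,7) = 3,432.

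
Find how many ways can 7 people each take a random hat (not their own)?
1,854
Using D(n) = (n-1)[D(n-1) + D(n-2)]:
D(7) = (7-1) × [D(6) + D(5)]
      = 6 × [265 + 44]
      = 6 × 309
      = 1,854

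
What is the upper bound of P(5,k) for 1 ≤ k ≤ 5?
120

Explanation: P(5,k) increases in k, so maximum at k = 5: 5! = 120.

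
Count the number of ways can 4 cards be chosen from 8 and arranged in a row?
1,680

Explanation: P(8,4) = 8!/(8-4)! = 1,680.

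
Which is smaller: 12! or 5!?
5!

Reasoning: 12!=479,001,600, 5!=120. 12! > 5!.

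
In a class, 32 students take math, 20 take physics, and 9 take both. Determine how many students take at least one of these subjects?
43

|A∪B| = |A|+|B|-|A∩B| = 32+20-9 = 43.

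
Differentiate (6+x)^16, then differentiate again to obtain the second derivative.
First derivative: 16(6+x)^{15}. Second derivative: 16·15·(6+x)^{14} = 240(6+x)^{14}.
Final answer: 240(6+x)^14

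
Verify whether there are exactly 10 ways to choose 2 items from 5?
C(5,2) = 10.
Final answer: True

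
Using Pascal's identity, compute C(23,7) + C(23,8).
735,471
C(23,7) + C(23,8) = C(24,8) = 735,471.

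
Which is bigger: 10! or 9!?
10!=3,628,800, 9!=362,880. 10! > 9!.

Answer: 10!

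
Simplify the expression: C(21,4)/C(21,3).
9/2

Solution: C(n,k+1)/C(n,k) = (n−k)/(k+1). Here (21−3)/(3+1) = 18/4 = 9/2.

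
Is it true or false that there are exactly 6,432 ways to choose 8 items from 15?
C(15,8) = 6,435 ≠ 6432.
Final answer: False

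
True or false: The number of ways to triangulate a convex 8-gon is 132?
True
Triangulations of a convex 8-gon are counted by the Catalan number C_6: C_6 = C(12,6)/(6+1) = 924/7 = 132.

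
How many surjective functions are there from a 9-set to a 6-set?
Onto functions = 6! × S(9,6)
First compute S(9,6) via recurrence:
Using the Stirling recurrence: S(n,k) = k·S(n-1,k) + S(n-1,k-1)
S(9,6) = 6·S(8,6) + S(8,5)
         = 6·266 + 1050
         = 1596 + 1050
         = 2,646
Then: 720 × 2646 = 1,905,120
Final answer: 1,905,120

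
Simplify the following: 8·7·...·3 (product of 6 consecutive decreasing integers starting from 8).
20,160

Explanation: This is P(8,6) = 8!/(2)! = 20,160.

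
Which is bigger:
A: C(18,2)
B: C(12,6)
B

A=C(18,2)=153, B=C(12,6)=924.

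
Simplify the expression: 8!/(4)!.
1,680

Solution: This equals 8×7×...×5 = 1,680.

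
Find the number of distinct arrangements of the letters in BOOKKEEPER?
Word has 10 letters (B=1, O=2, K=2, E=3, P=1, R=1). Arrangements: 10!/Π(k!) = 151,200.

Answer: 151,200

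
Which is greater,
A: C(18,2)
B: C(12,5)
B

A=C(18,2)=153, B=C(12,5)=792.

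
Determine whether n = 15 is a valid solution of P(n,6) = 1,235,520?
No

P(15,6) = 15·14·13·12·11·10 = 3,603,600, which does not equal 1,235,520.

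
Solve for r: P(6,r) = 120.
3

P(6,r) = 6·5·…·(6−r+1), a product of r factors. Multiplying down from 6: 6 = 6; 6·5 = 30; 6·5·4 = 120 ✓ (3 factors). So r = 3.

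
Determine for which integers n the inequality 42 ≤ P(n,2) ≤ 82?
P(6,2)=30; P(7,2)=42; P(8,2)=56; P(9,2)=72; P(10,2)=90. So valid n = 7, 8, 9.

Answer: 7, 8, 9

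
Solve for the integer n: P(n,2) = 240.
16

Solution: P(n,2) = n(n−1) is increasing in n; n(n−1) ≈ (n−0.5)^2 = 240 gives n ≈ 16.0. Check: P(14,2) = 182, P(15,2) = 210, P(16,2) = 240 ✓. So n = 16.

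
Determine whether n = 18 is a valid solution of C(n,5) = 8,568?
C(18,5) = 18·17·16·15·14/5! = 1,028,160/120 = 8,568, which equals 8,568.

Answer: Yes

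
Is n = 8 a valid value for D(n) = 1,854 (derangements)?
No
D(8) = (8-1)·[D(7) + D(6)] = 7·[1,854 + 265] = 14,833, which does not equal 1,854.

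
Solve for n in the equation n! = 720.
n! is strictly increasing. 4! = 24, 5! = 120, 6! = 720 ✓. So n = 6.

Answer: 6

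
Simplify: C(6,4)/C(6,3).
3/4

C(n,k+1)/C(n,k) = (n−k)/(k+1). Here (6−3)/(3+1) = 3/4 = 3/4.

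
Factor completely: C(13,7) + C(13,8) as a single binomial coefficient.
C(14,8)
By Pascal's identity: C(13,7) + C(13,8) = C(14,8) = 3,003.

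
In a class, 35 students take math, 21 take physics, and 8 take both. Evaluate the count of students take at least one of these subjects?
48

Solution: |A∪B| = |A|+|B|-|A∩B| = 35+21-8 = 48.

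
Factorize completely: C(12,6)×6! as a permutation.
P(12,6)

Explanation: C(12,6)×6! = [12!/(6!(6)!)]×6! = 12!/(6)! = P(12,6) = 665,280.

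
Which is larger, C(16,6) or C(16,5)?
C(16,6)

Reasoning: C(16,6)=8,008, C(16,5)=4,368.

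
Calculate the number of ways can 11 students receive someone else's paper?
14,684,570

Working:
Using D(n) = (n-1)[D(n-1) + D(n-2)]:
D(11) = (11-1) × [D(10) + D(9)]
      = 10 × [1334961 + 133496]
      = 10 × 1468457
      = 14,684,570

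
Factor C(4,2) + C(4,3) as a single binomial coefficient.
By Pascal's identity: C(4,2) + C(4,3) = C(5,3) = 10.

Answer: C(5,3)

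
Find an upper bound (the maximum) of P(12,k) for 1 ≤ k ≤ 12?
479,001,600

Solution: P(12,k) increases in k, so maximum at k = 12: 12! = 479,001,600.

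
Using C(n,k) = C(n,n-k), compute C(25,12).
C(25,12) = C(25,13) = 5,200,300.
Final answer: 5,200,300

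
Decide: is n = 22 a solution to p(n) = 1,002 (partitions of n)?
Pentagonal recurrence p(n) = p(n−1) + p(n−2) − p(n−5) − p(n−7) + …: p(22) = p(21) + p(20) − p(17) − p(15) + p(10) + p(7) − p(0) = 792 + 627 − 297 − 176 + 42 + 15 − 1 = 1,002, which equals 1,002.

Answer: Yes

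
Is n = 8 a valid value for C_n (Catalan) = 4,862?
No

C_8 = C(16,8)/(8+1) = 12,870/9 = 1,430, which does not equal 4,862.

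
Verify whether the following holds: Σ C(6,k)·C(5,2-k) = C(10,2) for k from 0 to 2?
False
Vandermonde's identity gives C(11,2) = 55; RHS C(10,2) = 45.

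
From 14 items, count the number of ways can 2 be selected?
91
C(14,2) = 14! / (2! × (14-2)!)
         = 14! / (2! × 12!)
         = 91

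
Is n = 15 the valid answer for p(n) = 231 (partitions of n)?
No

Reasoning: Pentagonal recurrence p(n) = p(n−1) + p(n−2) − p(n−5) − p(n−7) + …: p(15) = p(14) + p(13) − p(10) − p(8) + p(3) + p(0) = 135 + 101 − 42 − 22 + 3 + 1 = 176, which does not equal 231.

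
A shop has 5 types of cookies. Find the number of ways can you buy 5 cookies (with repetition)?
Stars and bars: C(5+5-1, 5) = C(9, 5) = 126.
Final answer: 126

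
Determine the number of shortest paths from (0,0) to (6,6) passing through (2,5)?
105

Working:
To (2,5): C(7,2)=21. From there: C(5,4)=5. Total: 105.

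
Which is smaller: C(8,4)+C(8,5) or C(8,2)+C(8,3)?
First=126, Second=84.
Final answer: C(8,2)+C(8,3)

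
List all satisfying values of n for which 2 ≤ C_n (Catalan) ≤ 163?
2, 3, 4, 5, 6

Reasoning: C_1=1; C_2=2; C_3=5; C_4=14; C_5=42; C_6=132; C_7=429. So valid n = 2, 3, 4, 5, 6.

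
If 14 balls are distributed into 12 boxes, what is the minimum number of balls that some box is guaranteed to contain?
2

Working:
Pigeonhole: ⌈14/12⌉ = 2.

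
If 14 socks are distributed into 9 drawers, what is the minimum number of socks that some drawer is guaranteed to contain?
2

Solution: Pigeonhole: ⌈14/9⌉ = 2.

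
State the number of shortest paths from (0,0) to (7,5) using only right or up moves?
Choose 7 rights from 12 moves: C(12,7) = 792.

Answer: 792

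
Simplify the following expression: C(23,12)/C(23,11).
C(n,k+1)/C(n,k) = (n−k)/(k+1). Here (23−11)/(11+1) = 12/12 = 1.

Answer: 1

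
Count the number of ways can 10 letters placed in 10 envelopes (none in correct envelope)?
Using D(n) = (n-1)[D(n-1) + D(n-2)]:
D(10) = (10-1) × [D(9) + D(8)]
      = 9 × [133496 + 14833]
      = 9 × 148329
      = 1,334,961
Final answer: 1,334,961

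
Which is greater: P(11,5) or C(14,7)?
P(11,5)

Reasoning: P(11,5)=55,440, C(14,7)=3,432.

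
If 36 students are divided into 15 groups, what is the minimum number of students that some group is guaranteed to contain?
3

Working:
Pigeonhole: ⌈36/15⌉ = 3.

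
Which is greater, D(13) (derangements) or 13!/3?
D(13)

Solution: D(13) = (13-1)·[D(12) + D(11)] = 12·[176,214,841 + 14,684,570] = 2,290,792,932; 13!/3 = 6,227,020,800/3 = 2,075,673,600.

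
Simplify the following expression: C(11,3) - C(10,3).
45

Reasoning: C(11,3) - C(10,3) = C(10,2) = 45.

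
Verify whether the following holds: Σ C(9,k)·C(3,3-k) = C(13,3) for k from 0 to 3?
False
Vandermonde's identity gives C(12,3) = 220; RHS C(13,3) = 286.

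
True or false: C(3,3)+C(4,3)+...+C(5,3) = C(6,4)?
True

Solution: Hockey stick identity gives Σ = C(6,4) = 15; RHS C(6,4) = 15.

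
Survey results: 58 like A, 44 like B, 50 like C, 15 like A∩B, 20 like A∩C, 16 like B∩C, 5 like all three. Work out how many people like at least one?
106

|A∪B∪C| = 58+44+50-15-20-16+5 = 106.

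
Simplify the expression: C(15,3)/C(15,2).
13/3

Working:
C(n,k+1)/C(n,k) = (n−k)/(k+1). Here (15−2)/(2+1) = 13/3 = 13/3.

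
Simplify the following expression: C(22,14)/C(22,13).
9/14

Explanation: C(n,k+1)/C(n,k) = (n−k)/(k+1). Here (22−13)/(13+1) = 9/14 = 9/14.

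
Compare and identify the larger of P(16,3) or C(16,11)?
C(16,11)

Working:
P(16,3)=3,360, C(16,11)=4,368.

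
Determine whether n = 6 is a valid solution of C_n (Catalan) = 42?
No

Explanation: C_6 = C(12,6)/(6+1) = 924/7 = 132, which does not equal 42.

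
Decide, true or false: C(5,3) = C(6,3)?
LHS = C(5,3) = 10; RHS = C(6,3) = 20. 10 ≠ 20, so the statement does not hold.

Answer: False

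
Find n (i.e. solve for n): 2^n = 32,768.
15

Reasoning: 32,768 = 1,024 × 32 = 2^10 × 2^5 = 2^15, so n = 15.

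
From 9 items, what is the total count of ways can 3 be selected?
84

C(9,3) = 9! / (3! × (9-3)!)
         = 9! / (3! × 6!)
         = 84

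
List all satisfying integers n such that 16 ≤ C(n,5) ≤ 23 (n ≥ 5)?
C(6,5)=6; C(7,5)=21; C(8,5)=56. So valid n = 7.

Answer: 7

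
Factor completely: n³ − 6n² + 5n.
n(n − 1)(n − 5)

Reasoning: n³ − 6n² + 5n = n(n² − 6n + 5) = n(n − 1)(n − 5).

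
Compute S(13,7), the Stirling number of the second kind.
5,715,424

Working:
Using the Stirling recurrence: S(n,k) = k·S(n-1,k) + S(n-1,k-1)
S(13,7) = 7·S(12,7) + S(12,6)
         = 7·627396 + 1323652
         = 4391772 + 1323652
         = 5,715,424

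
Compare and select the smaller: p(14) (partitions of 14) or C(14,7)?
Pentagonal recurrence p(n) = p(n−1) + p(n−2) − p(n−5) − p(n−7) + …: p(14) = p(13) + p(12) − p(9) − p(7) + p(2) = 101 + 77 − 30 − 15 + 2 = 135; C(14,7) = 3,432.
Final answer: p(14)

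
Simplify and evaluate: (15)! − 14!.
(15)! − 14! = (15)·14! − 14! = (15−1)·14! = 14·14! = 1,220,496,076,800.
Final answer: 1,220,496,076,800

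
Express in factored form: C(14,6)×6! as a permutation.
C(14,6)×6! = [14!/(6!(8)!)]×6! = 14!/(8)! = P(14,6) = 2,162,160.

Answer: P(14,6)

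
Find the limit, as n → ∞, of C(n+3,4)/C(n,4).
Both numerator and denominator grow as n^4/4! for large n, so the ratio → 1.
Final answer: 1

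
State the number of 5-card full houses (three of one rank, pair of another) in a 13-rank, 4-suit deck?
3,744

Explanation: Triple rank: 13. Triple suits: C(4,3)=4. Pair rank: 12. Pair suits: C(4,2)=6. Total: 3,744.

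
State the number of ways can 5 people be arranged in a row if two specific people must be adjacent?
48

Working:
Treat pair as unit: (5-1)! arrangements × 2 internal orders = 48.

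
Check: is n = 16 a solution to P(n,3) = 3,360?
Yes

Explanation: P(16,3) = 16·15·14 = 3,360, which equals 3,360.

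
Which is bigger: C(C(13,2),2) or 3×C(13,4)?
C(C(13,2),2)

Reasoning: C(C(13,2),2)=3,003, 3×C(13,4)=2,145.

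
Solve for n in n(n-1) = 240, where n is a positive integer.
16

Explanation: n² − n − 240 = 0, so n = (1 ± √(1 + 4·240))/2 = (1 ± √961)/2 = (1 ± 31)/2, i.e. n = 16 or n = -15. Taking the positive root, n = 16 (check: 16×15 = 240).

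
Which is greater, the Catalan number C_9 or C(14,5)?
C_9

Working:
C_9 = C(18,9)/(9+1) = 48,620/10 = 4,862; C(14,5) = 2,002.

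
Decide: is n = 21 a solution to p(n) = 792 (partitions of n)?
Yes

Explanation: Pentagonal recurrence p(n) = p(n−1) + p(n−2) − p(n−5) − p(n−7) + …: p(21) = p(20) + p(19) − p(16) − p(14) + p(9) + p(6) = 627 + 490 − 231 − 135 + 30 + 11 = 792, which equals 792.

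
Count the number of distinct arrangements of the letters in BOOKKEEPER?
151,200

Word has 10 letters (B=1, O=2, K=2, E=3, P=1, R=1). Arrangements: 10!/Π(k!) = 151,200.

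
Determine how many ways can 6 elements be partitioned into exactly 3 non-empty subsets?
90

Explanation: This equals S(6,3), the Stirling number of the 2nd kind.
Using the Stirling recurrence: S(n,k) = k·S(n-1,k) + S(n-1,k-1)
S(6,3) = 3·S(5,3) + S(5,2)
         = 3·25 + 15
         = 75 + 15
         = 90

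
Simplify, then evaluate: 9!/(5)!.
3,024

Reasoning: This equals 9×8×...×6 = 3,024.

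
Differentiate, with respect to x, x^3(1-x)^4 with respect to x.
3x^2(1-x)^4 - 4x^3(1-x)^3

Reasoning: Product rule: 3x^{2}(1-x)^{4} + x^3·(-4)(1-x)^{3}.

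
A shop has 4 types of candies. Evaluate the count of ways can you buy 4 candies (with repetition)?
Stars and bars: C(4+4-1, 4) = C(7, 4) = 35.

Answer: 35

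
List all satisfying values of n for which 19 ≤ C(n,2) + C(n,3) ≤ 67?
5, 6, 7

Solution: C(4,2)+C(4,3)=10; C(5,2)+C(5,3)=20; C(6,2)+C(6,3)=35; C(7,2)+C(7,3)=56; C(8,2)+C(8,3)=84. So valid n = 5, 6, 7.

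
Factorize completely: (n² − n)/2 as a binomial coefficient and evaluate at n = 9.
C(n,2); C(9,2) = 36

Explanation: (n² − n)/2 = n(n−1)/2 = C(n,2). At n = 9: C(9,2) = 36.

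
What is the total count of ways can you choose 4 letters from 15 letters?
1,365
C(15,4) = 15! / (4! × (15-4)!)
         = 15! / (4! × 11!)
         = 1,365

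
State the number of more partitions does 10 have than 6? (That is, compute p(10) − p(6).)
Pentagonal recurrence p(n) = p(n−1) + p(n−2) − p(n−5) − p(n−7) + …: p(10) = p(9) + p(8) − p(5) − p(3) = 30 + 22 − 7 − 3 = 42.
p(6) = p(5) + p(4) − p(1) = 7 + 5 − 1 = 11.
Difference = 42 − 11 = 31.
Final answer: 31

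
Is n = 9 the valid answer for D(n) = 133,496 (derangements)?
Yes

Explanation: D(9) = (9-1)·[D(8) + D(7)] = 8·[14,833 + 1,854] = 133,496, which equals 133,496.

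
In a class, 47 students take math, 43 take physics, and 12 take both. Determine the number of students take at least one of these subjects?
78
|A∪B| = |A|+|B|-|A∩B| = 47+43-12 = 78.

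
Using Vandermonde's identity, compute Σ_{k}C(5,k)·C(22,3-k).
2,925

= C(5+22,3) = C(27,3) = 2,925.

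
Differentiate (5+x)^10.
Using the power rule: d/dx (5+x)^10 = 10(5+x)^{9}.

Answer: 10(5+x)^9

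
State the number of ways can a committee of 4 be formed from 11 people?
330

Working:
C(11,4) = 11! / (4! × (11-4)!)
         = 11! / (4! × 7!)
         = 330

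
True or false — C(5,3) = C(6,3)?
False

LHS = C(5,3) = 10; RHS = C(6,3) = 20. 10 ≠ 20, so the statement does not hold.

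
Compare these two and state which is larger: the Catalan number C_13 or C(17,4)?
C_13

Reasoning: C_13 = C(26,13)/(13+1) = 10,400,600/14 = 742,900; C(17,4) = 2,380.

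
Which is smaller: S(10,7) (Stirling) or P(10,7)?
S(10,7) = 7·S(9,7) + S(9,6) = 7·462 + 2,646 = 5,880; P(10,7) = 604,800.

Answer: S(10,7)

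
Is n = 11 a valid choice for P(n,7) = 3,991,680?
P(11,7) = 11·10·9·8·7·6·5 = 1,663,200, which does not equal 3,991,680.
Final answer: No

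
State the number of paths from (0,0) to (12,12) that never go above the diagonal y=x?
208,012
Counted by the Catalan number C_12: C_12 = C(24,12)/(12+1) = 2,704,156/13 = 208,012.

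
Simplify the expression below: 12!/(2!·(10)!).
66

Working:
This is C(12,2) = 66.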